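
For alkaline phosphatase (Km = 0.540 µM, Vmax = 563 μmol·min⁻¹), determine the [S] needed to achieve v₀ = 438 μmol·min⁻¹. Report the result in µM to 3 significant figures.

1.89 µM

Rearranging v = Vmax[S]/(Km+[S]) gives [S] = Km·v/(Vmax − v).
[S] = 0.540 × 438 / (563 − 438) = 236.5/125.0 = 1.89 µM.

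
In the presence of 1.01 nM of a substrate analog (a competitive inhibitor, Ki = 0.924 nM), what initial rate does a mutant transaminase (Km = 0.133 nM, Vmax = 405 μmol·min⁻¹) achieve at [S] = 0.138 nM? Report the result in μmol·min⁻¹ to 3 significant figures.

With α = 1 + [I]/Ki = 1 + 1.01/0.924 = 2.093, the competitive rate law is v = Vmax[S] / (αKm + [S]).
v = 405×0.138 / (2.093×0.133 + 0.138) = 55.89/0.4164 = 134 μmol·min⁻¹.

134 μmol·min⁻¹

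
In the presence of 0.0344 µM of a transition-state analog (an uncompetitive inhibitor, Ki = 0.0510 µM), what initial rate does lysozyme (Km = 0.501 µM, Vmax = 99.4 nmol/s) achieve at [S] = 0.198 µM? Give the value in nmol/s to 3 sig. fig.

23.6 nmol/s

With α = 1 + [I]/Ki = 1 + 0.0344/0.0510 = 1.675, the uncompetitive rate law is v = (Vmax/α)·[S] / (Km/α + [S]).
v = (99.4/1.675)×0.198 / (0.501/1.675 + 0.198) = 11.75/0.4972 = 23.6 nmol/s.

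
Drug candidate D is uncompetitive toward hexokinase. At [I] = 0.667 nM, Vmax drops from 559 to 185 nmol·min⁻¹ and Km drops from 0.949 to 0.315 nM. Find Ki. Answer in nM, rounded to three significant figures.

0.330 nM

Uncompetitive: Vmax,app = Vmax/α (and Km,app = Km/α) with α = 1 + [I]/Ki.
α = Vmax/Vmax,app = 559/185 = 3.022.
Ki = [I]/(α − 1) = 0.667/2.022 = 0.330 nM.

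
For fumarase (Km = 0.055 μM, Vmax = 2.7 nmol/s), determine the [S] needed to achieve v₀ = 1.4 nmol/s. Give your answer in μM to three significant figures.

The required fractional saturation is v/Vmax = 1.4/2.7 = 0.5185.
Then [S]/(Km+[S]) = 0.5185 ⇒ [S] = 0.055 × 0.5185/(1 − 0.5185) = 0.0592 μM.

0.0592 μM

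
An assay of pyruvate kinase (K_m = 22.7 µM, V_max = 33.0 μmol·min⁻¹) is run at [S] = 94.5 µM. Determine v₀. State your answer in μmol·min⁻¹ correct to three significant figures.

26.6 μmol·min⁻¹

[S]/(Km+[S]) = 94.5/117.2 = 0.8063, the fractional saturation.
v = 0.8063 × Vmax = 0.8063 × 33.0 = 26.6 μmol·min⁻¹.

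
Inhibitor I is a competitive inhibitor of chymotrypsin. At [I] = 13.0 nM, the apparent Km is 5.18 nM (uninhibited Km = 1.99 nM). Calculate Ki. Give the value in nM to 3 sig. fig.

Competitive: Km,app = α·Km with α = 1 + [I]/Ki.
α = Km,app/Km = 5.18/1.99 = 2.603.
Ki = [I]/(α − 1) = 13.0/1.603 = 8.11 nM.

8.11 nM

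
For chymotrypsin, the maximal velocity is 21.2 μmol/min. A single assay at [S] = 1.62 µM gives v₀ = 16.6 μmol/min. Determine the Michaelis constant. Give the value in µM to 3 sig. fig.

From v = Vmax[S]/(Km+[S]), Km = [S](Vmax − v)/v.
Km = 1.62 × (21.2 − 16.6) / 16.6 = 7.452/16.6 = 0.449 µM.

0.449 µM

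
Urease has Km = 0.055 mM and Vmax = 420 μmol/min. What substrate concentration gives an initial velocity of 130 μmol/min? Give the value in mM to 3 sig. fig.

The required fractional saturation is v/Vmax = 130/420 = 0.3095.
Then [S]/(Km+[S]) = 0.3095 ⇒ [S] = 0.055 × 0.3095/(1 − 0.3095) = 0.0247 mM.

0.0247 mM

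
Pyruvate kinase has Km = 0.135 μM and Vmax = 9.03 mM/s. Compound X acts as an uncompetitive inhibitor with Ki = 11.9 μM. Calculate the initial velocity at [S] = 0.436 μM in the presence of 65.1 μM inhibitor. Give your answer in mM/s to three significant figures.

1.33 mM/s

α = 1 + [I]/Ki = 1 + 65.1/11.9 = 6.471.
For an uncompetitive inhibitor, both parameters are divided by α, giving Vmax/α and Km/α: Km,app = 0.0209 μM, Vmax,app = 1.40 mM/s.
v = Vmax,app·[S]/(Km,app + [S]) = 1.40 × 0.436/(0.0209 + 0.436) = 1.33 mM/s.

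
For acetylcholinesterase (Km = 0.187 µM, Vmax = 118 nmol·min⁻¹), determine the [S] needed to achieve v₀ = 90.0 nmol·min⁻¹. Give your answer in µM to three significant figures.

0.601 µM

Rearranging v = Vmax[S]/(Km+[S]) gives [S] = Km·v/(Vmax − v).
[S] = 0.187 × 90.0 / (118 − 90.0) = 16.83/28.00 = 0.601 µM.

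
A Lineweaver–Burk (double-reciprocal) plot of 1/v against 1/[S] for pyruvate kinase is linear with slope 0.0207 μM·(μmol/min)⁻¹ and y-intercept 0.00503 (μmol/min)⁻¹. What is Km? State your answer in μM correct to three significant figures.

4.12 μM

y-intercept = 1/Vmax ⇒ Vmax = 199 μmol/min; slope = Km/Vmax ⇒ Km = slope × Vmax.
Km = 0.0207 × 199 = 4.12 μM.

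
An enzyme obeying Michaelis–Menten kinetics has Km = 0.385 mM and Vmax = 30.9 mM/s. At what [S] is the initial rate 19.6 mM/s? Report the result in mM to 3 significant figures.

Rearranging v = Vmax[S]/(Km+[S]) gives [S] = Km·v/(Vmax − v).
[S] = 0.385 × 19.6 / (30.9 − 19.6) = 7.546/11.30 = 0.668 mM.

0.668 mM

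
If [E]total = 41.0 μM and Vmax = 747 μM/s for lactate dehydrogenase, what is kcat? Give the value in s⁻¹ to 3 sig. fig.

kcat = Vmax/[E]total = 747 μM/s / 41.0 μM = 18.2 s⁻¹.

18.2 s⁻¹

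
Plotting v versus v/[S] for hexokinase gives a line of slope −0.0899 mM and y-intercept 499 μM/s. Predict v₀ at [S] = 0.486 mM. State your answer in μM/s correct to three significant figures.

421 μM/s

In the Eadie–Hofstee form v = Vmax − Km·(v/[S]), the slope is −Km and the intercept is Vmax, so Km = 0.0899 mM and Vmax = 499 μM/s.
v = 499 × 0.486/(0.0899 + 0.486) = 421 μM/s.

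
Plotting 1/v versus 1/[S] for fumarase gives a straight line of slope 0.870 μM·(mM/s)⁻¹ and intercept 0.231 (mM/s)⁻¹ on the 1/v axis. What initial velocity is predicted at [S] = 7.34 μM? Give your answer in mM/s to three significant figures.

The y-intercept is 1/Vmax, so Vmax = 1/0.231 = 4.33 mM/s.
The slope is Km/Vmax, so Km = 0.870 × 4.33 = 3.77 μM.
Then v = 4.33 × 7.34/(3.77 + 7.34) = 2.86 mM/s.

2.86 mM/s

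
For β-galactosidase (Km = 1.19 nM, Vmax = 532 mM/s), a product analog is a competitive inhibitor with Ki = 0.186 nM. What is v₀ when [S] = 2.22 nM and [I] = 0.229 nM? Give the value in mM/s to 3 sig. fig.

α = 1 + [I]/Ki = 1 + 0.229/0.186 = 2.231.
For a competitive inhibitor, Vmax is unchanged and the apparent Km becomes α·Km: Km,app = 2.66 nM, Vmax,app = 532 mM/s.
v = Vmax,app·[S]/(Km,app + [S]) = 532 × 2.22/(2.66 + 2.22) = 242 mM/s.

242 mM/s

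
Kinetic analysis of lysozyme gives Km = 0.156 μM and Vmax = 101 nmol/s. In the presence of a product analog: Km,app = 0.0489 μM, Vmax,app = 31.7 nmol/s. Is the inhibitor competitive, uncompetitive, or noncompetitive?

Both Km and Vmax decrease by the same factor (~3.19-fold) — characteristic of uncompetitive inhibition.

uncompetitive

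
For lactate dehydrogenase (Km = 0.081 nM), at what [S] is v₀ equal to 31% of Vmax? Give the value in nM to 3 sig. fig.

0.0364 nM

v/Vmax = [S]/(Km+[S]) = 0.31, so [S] = Km·0.31/(1 − 0.31) = 0.081 × 0.4493.
[S] = 0.0364 nM.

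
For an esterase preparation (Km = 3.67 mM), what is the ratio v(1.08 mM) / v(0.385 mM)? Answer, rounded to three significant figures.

2.39

Since Vmax cancels, v₂/v₁ = [S]₂(Km+[S]₁) / [S]₁(Km+[S]₂).
= 1.08×(3.67+0.385) / (0.385×(3.67+1.08)) = 4.379/1.829 = 2.39.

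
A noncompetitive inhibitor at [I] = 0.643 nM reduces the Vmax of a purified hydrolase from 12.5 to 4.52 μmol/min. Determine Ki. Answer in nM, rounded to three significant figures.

Noncompetitive: Vmax,app = Vmax/α with α = 1 + [I]/Ki.
α = Vmax/Vmax,app = 12.5/4.52 = 2.765.
Ki = [I]/(α − 1) = 0.643/1.765 = 0.364 nM.

0.364 nM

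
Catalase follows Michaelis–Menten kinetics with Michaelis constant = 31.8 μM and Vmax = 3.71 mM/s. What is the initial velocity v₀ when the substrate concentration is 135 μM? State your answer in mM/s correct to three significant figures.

3.00 mM/s

[S]/(Km+[S]) = 135/166.8 = 0.8094, the fractional saturation.
v = 0.8094 × Vmax = 0.8094 × 3.71 = 3.00 mM/s.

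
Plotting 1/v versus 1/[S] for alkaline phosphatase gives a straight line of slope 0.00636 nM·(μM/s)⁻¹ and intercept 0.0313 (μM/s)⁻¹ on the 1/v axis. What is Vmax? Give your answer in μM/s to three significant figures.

The y-intercept of a Lineweaver–Burk plot equals 1/Vmax, so Vmax = 1/0.0313 = 31.9 μM/s.

31.9 μM/s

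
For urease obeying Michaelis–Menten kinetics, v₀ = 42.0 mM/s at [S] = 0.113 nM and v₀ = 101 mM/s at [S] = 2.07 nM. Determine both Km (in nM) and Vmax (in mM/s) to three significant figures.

In reciprocal form, 1/v = (Km/Vmax)·(1/[S]) + 1/Vmax. The two points give (1/[S], 1/v) = (8.850, 0.02381) and (0.4831, 0.009901).
Slope = (0.02381 − 0.009901)/(8.850 − 0.4831) = 0.001662; intercept = 0.02381 − 0.001662×8.850 = 0.009098.
Vmax = 1/intercept = 110 mM/s; Km = slope × Vmax = 0.001662 × 110 = 0.183 nM.

Km = 0.183 nM; Vmax = 110 mM/s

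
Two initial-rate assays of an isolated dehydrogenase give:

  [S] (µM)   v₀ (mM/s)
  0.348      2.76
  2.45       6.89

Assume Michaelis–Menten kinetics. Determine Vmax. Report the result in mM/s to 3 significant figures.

9.16 mM/s

In reciprocal form, 1/v = (Km/Vmax)·(1/[S]) + 1/Vmax. The two points give (1/[S], 1/v) = (2.874, 0.3623) and (0.4082, 0.1451).
Slope = (0.3623 − 0.1451)/(2.874 − 0.4082) = 0.08809; intercept = 0.3623 − 0.08809×2.874 = 0.1092.
Vmax = 1/intercept = 9.16 mM/s; Km = slope × Vmax = 0.08809 × 9.16 = 0.807 µM.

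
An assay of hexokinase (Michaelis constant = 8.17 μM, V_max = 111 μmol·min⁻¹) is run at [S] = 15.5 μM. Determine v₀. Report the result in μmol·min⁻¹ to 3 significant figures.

[S]/(Km+[S]) = 15.5/23.67 = 0.6548, the fractional saturation.
v = 0.6548 × Vmax = 0.6548 × 111 = 72.7 μmol·min⁻¹.

72.7 μmol·min⁻¹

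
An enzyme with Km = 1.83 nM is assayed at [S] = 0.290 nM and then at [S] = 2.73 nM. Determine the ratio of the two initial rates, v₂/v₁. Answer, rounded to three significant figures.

4.38

The fractional saturations are [S]/(Km+[S]) = 0.290/2.120 = 0.1368 and 2.73/4.560 = 0.5987.
v₂/v₁ is just their ratio: 0.5987/0.1368 = 4.38.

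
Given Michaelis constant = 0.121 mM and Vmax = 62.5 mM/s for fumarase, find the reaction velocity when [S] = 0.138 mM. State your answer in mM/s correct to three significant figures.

33.3 mM/s

v = Vmax·[S]/(Km + [S]) = 62.5 × 0.138 / (0.121 + 0.138)
  = 8.625 / 0.2590 = 33.3 mM/s.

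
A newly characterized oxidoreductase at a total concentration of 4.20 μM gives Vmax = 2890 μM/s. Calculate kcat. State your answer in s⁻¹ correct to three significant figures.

688 s⁻¹

kcat = Vmax/[E]total = 2890 μM/s / 4.20 μM = 688 s⁻¹.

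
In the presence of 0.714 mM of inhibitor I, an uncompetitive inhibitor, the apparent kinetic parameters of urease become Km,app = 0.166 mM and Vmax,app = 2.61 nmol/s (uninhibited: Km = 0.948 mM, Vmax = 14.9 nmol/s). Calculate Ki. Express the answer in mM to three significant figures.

0.152 mM

Uncompetitive: Vmax,app = Vmax/α (and Km,app = Km/α) with α = 1 + [I]/Ki.
α = Vmax/Vmax,app = 14.9/2.61 = 5.709.
Since α = 1 + [I]/Ki, [I]/Ki = 5.709 − 1 = 4.709 and Ki = 0.714/4.709 = 0.152 mM.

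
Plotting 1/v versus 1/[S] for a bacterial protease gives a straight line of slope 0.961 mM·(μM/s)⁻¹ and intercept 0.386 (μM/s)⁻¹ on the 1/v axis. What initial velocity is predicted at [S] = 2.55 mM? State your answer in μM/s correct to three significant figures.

1.31 μM/s

The y-intercept is 1/Vmax, so Vmax = 1/0.386 = 2.59 μM/s.
The slope is Km/Vmax, so Km = 0.961 × 2.59 = 2.49 mM.
Then v = 2.59 × 2.55/(2.49 + 2.55) = 1.31 μM/s.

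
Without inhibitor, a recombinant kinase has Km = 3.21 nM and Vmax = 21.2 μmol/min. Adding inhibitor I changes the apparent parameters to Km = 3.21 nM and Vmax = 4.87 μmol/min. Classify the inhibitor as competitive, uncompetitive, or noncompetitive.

Vmax decreases (21.2 → 4.87 μmol/min) while Km is unchanged — pure noncompetitive inhibition.

noncompetitive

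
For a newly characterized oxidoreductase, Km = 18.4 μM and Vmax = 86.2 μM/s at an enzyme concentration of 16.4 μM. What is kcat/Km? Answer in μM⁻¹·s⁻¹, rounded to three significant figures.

kcat = Vmax/[E]total = 86.2/16.4 = 5.26 s⁻¹.
kcat/Km = 5.26/18.4 = 0.286 μM⁻¹·s⁻¹.

0.286 μM⁻¹·s⁻¹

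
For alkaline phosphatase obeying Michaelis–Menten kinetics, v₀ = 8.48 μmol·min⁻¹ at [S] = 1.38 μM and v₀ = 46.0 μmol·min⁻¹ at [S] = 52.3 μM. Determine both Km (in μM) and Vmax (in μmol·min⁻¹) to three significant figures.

Km = 7.13 μM; Vmax = 52.3 μmol·min⁻¹

In reciprocal form, 1/v = (Km/Vmax)·(1/[S]) + 1/Vmax. The two points give (1/[S], 1/v) = (0.7246, 0.1179) and (0.01912, 0.02174).
Slope = (0.1179 − 0.02174)/(0.7246 − 0.01912) = 0.1363; intercept = 0.1179 − 0.1363×0.7246 = 0.01913.
Vmax = 1/intercept = 52.3 μmol·min⁻¹; Km = slope × Vmax = 0.1363 × 52.3 = 7.13 μM.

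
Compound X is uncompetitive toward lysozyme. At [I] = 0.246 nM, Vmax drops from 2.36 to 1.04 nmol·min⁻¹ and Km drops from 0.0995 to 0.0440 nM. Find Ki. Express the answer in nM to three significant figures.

Uncompetitive: Vmax,app = Vmax/α (and Km,app = Km/α) with α = 1 + [I]/Ki.
α = Vmax/Vmax,app = 2.36/1.04 = 2.269.
Ki = [I]/(α − 1) = 0.246/1.269 = 0.194 nM.

0.194 nM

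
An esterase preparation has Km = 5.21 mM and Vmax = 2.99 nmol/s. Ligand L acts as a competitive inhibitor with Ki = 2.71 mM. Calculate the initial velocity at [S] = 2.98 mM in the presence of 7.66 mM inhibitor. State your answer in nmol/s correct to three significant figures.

0.389 nmol/s

With α = 1 + [I]/Ki = 1 + 7.66/2.71 = 3.827, the competitive rate law is v = Vmax[S] / (αKm + [S]).
v = 2.99×2.98 / (3.827×5.21 + 2.98) = 8.910/22.92 = 0.389 nmol/s.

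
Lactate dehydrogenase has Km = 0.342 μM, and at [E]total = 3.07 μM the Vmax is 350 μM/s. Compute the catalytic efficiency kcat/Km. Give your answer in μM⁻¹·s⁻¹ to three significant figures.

kcat = Vmax/[E]total = 350/3.07 = 114 s⁻¹.
kcat/Km = 114/0.342 = 333 μM⁻¹·s⁻¹.

333 μM⁻¹·s⁻¹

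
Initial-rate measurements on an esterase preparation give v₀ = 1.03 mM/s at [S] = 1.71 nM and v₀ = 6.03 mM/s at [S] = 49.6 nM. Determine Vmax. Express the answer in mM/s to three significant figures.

In reciprocal form, 1/v = (Km/Vmax)·(1/[S]) + 1/Vmax. The two points give (1/[S], 1/v) = (0.5848, 0.9709) and (0.02016, 0.1658).
Slope = (0.9709 − 0.1658)/(0.5848 − 0.02016) = 1.426; intercept = 0.9709 − 1.426×0.5848 = 0.1371.
Vmax = 1/intercept = 7.29 mM/s; Km = slope × Vmax = 1.426 × 7.29 = 10.4 nM.

7.29 mM/s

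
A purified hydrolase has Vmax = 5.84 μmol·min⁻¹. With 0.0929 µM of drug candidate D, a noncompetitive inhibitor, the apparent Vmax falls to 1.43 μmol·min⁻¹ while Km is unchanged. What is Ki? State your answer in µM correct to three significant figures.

Noncompetitive: Vmax,app = Vmax/α with α = 1 + [I]/Ki.
α = Vmax/Vmax,app = 5.84/1.43 = 4.084.
Ki = [I]/(α − 1) = 0.0929/3.084 = 0.0301 µM.

0.0301 µM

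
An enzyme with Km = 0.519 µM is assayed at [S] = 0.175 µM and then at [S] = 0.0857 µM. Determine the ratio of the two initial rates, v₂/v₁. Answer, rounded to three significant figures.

Since Vmax cancels, v₂/v₁ = [S]₂(Km+[S]₁) / [S]₁(Km+[S]₂).
= 0.0857×(0.519+0.175) / (0.175×(0.519+0.0857)) = 0.05948/0.1058 = 0.562.

0.562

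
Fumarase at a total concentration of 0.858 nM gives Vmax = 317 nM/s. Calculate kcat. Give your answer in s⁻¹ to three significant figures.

369 s⁻¹

kcat = Vmax/[E]total = 317 nM/s / 0.858 nM = 369 s⁻¹.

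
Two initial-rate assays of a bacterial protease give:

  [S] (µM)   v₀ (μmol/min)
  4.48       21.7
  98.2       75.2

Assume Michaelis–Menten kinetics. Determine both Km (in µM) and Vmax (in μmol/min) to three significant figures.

Km = 13.1 µM; Vmax = 85.2 μmol/min

From v = Vmax[S]/(Km+[S]), each point gives Vmax = v(Km+[S])/[S].
Equating: 21.7(Km+4.48)/4.48 = 75.2(Km+98.2)/98.2.
4.844·Km + 21.7 = 0.7658·Km + 75.2, so (4.844 − 0.7658)·Km = 75.2 − 21.7.
Km = 53.50/4.078 = 13.1 µM; then Vmax = 21.7(13.1+4.48)/4.48 = 85.2 μmol/min.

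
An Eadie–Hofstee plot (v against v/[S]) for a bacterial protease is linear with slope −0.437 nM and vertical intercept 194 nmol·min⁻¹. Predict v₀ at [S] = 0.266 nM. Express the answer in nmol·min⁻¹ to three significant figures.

73.4 nmol·min⁻¹

In the Eadie–Hofstee form v = Vmax − Km·(v/[S]), the slope is −Km and the intercept is Vmax, so Km = 0.437 nM and Vmax = 194 nmol·min⁻¹.
v = 194 × 0.266/(0.437 + 0.266) = 73.4 nmol·min⁻¹.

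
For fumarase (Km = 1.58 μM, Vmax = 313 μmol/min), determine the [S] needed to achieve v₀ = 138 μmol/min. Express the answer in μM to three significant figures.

1.25 μM

Rearranging v = Vmax[S]/(Km+[S]) gives [S] = Km·v/(Vmax − v).
[S] = 1.58 × 138 / (313 − 138) = 218.0/175.0 = 1.25 μM.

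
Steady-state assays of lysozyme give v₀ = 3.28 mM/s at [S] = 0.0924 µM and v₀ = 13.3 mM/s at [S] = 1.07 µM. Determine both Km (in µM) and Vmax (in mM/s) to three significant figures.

In reciprocal form, 1/v = (Km/Vmax)·(1/[S]) + 1/Vmax. The two points give (1/[S], 1/v) = (10.82, 0.3049) and (0.9346, 0.07519).
Slope = (0.3049 − 0.07519)/(10.82 − 0.9346) = 0.02323; intercept = 0.3049 − 0.02323×10.82 = 0.05348.
Vmax = 1/intercept = 18.7 mM/s; Km = slope × Vmax = 0.02323 × 18.7 = 0.434 µM.

Km = 0.434 µM; Vmax = 18.7 mM/s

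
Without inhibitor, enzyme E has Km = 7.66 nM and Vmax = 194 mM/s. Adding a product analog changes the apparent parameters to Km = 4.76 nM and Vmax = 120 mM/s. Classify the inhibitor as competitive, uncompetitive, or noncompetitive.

Both Km and Vmax decrease by the same factor (~1.61-fold) — characteristic of uncompetitive inhibition.

uncompetitive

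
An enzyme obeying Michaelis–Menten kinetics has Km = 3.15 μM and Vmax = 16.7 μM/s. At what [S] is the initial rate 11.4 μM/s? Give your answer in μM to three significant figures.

Rearranging v = Vmax[S]/(Km+[S]) gives [S] = Km·v/(Vmax − v).
[S] = 3.15 × 11.4 / (16.7 − 11.4) = 35.91/5.300 = 6.78 μM.

6.78 μM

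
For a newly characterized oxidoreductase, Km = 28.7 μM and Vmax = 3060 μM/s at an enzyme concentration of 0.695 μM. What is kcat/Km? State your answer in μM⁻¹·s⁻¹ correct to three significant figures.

153 μM⁻¹·s⁻¹

kcat = Vmax/[E]total = 3060/0.695 = 4400 s⁻¹.
kcat/Km = 4400/28.7 = 153 μM⁻¹·s⁻¹.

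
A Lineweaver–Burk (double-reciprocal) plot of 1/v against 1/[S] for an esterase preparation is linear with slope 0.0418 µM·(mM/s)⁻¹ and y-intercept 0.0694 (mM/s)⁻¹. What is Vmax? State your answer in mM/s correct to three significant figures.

The y-intercept of a Lineweaver–Burk plot equals 1/Vmax, so Vmax = 1/0.0694 = 14.4 mM/s.

14.4 mM/s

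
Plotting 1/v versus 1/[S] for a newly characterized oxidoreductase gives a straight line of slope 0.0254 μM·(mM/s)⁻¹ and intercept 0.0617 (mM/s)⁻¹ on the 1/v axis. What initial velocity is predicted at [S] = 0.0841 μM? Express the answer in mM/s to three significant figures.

The y-intercept is 1/Vmax, so Vmax = 1/0.0617 = 16.2 mM/s.
The slope is Km/Vmax, so Km = 0.0254 × 16.2 = 0.412 μM.
Then v = 16.2 × 0.0841/(0.412 + 0.0841) = 2.75 mM/s.

2.75 mM/s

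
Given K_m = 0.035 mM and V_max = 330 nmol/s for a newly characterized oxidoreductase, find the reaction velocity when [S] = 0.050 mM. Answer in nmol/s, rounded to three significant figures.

194 nmol/s

v = Vmax·[S]/(Km + [S]) = 330 × 0.050 / (0.035 + 0.050)
  = 16.50 / 0.08500 = 194 nmol/s.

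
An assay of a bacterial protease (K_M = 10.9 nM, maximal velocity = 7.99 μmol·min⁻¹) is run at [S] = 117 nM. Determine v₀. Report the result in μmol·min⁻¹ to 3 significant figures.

7.31 μmol·min⁻¹

[S]/(Km+[S]) = 117/127.9 = 0.9148, the fractional saturation.
v = 0.9148 × Vmax = 0.9148 × 7.99 = 7.31 μmol·min⁻¹.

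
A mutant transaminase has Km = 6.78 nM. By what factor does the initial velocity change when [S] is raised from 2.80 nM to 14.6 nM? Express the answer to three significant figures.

2.34

The fractional saturations are [S]/(Km+[S]) = 2.80/9.580 = 0.2923 and 14.6/21.38 = 0.6829.
v₂/v₁ is just their ratio: 0.6829/0.2923 = 2.34.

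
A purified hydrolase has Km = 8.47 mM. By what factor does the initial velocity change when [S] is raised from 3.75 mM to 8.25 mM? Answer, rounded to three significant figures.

The fractional saturations are [S]/(Km+[S]) = 3.75/12.22 = 0.3069 and 8.25/16.72 = 0.4934.
v₂/v₁ is just their ratio: 0.4934/0.3069 = 1.61.

1.61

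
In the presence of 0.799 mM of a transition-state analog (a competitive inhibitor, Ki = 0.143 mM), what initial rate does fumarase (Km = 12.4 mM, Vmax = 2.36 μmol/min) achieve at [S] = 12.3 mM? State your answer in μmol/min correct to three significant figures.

0.309 μmol/min

With α = 1 + [I]/Ki = 1 + 0.799/0.143 = 6.587, the competitive rate law is v = Vmax[S] / (αKm + [S]).
v = 2.36×12.3 / (6.587×12.4 + 12.3) = 29.03/93.98 = 0.309 μmol/min.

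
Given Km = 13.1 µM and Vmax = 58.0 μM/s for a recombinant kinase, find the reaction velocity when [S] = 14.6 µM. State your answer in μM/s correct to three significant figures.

v = Vmax·[S]/(Km + [S]) = 58.0 × 14.6 / (13.1 + 14.6)
  = 846.8 / 27.70 = 30.6 μM/s.

30.6 μM/s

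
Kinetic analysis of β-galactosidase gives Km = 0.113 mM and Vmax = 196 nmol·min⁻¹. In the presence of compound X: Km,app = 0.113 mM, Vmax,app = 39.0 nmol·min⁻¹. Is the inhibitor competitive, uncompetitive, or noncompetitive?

noncompetitive

Vmax decreases (196 → 39.0 nmol·min⁻¹) while Km is unchanged — pure noncompetitive inhibition.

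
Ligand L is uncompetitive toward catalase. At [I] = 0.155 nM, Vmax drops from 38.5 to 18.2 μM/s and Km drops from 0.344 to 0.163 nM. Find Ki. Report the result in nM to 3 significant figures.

Uncompetitive: Vmax,app = Vmax/α (and Km,app = Km/α) with α = 1 + [I]/Ki.
α = Vmax/Vmax,app = 38.5/18.2 = 2.115.
Since α = 1 + [I]/Ki, [I]/Ki = 2.115 − 1 = 1.115 and Ki = 0.155/1.115 = 0.139 nM.

0.139 nM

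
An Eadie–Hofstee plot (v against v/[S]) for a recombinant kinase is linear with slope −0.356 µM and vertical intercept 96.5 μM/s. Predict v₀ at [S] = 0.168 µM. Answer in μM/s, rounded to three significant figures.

In the Eadie–Hofstee form v = Vmax − Km·(v/[S]), the slope is −Km and the intercept is Vmax, so Km = 0.356 µM and Vmax = 96.5 μM/s.
v = 96.5 × 0.168/(0.356 + 0.168) = 30.9 μM/s.

30.9 μM/s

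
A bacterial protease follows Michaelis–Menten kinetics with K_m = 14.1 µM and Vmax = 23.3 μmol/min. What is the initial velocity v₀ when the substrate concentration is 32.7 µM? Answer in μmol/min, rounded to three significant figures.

v = Vmax·[S]/(Km + [S]) = 23.3 × 32.7 / (14.1 + 32.7)
  = 761.9 / 46.80 = 16.3 μmol/min.

16.3 μmol/min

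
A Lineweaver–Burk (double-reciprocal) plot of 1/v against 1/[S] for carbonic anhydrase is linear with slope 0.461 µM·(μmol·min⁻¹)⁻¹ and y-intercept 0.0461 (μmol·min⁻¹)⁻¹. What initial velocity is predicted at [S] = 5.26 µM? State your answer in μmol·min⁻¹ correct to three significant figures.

7.48 μmol·min⁻¹

The y-intercept is 1/Vmax, so Vmax = 1/0.0461 = 21.7 μmol·min⁻¹.
The slope is Km/Vmax, so Km = 0.461 × 21.7 = 10.0 µM.
Then v = 21.7 × 5.26/(10.0 + 5.26) = 7.48 μmol·min⁻¹.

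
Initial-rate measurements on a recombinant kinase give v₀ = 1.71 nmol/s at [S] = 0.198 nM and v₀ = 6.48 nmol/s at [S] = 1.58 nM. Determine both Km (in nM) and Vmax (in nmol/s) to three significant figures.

In reciprocal form, 1/v = (Km/Vmax)·(1/[S]) + 1/Vmax. The two points give (1/[S], 1/v) = (5.051, 0.5848) and (0.6329, 0.1543).
Slope = (0.5848 − 0.1543)/(5.051 − 0.6329) = 0.09745; intercept = 0.5848 − 0.09745×5.051 = 0.09265.
Vmax = 1/intercept = 10.8 nmol/s; Km = slope × Vmax = 0.09745 × 10.8 = 1.05 nM.

Km = 1.05 nM; Vmax = 10.8 nmol/s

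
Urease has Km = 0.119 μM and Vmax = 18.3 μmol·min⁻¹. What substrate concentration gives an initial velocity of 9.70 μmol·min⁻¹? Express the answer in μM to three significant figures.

0.134 μM

The required fractional saturation is v/Vmax = 9.70/18.3 = 0.5301.
Then [S]/(Km+[S]) = 0.5301 ⇒ [S] = 0.119 × 0.5301/(1 − 0.5301) = 0.134 μM.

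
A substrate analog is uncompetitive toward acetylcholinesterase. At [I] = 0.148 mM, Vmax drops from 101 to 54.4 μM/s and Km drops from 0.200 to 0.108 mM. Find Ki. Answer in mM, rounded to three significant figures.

Uncompetitive: Vmax,app = Vmax/α (and Km,app = Km/α) with α = 1 + [I]/Ki.
α = Vmax/Vmax,app = 101/54.4 = 1.857.
Since α = 1 + [I]/Ki, [I]/Ki = 1.857 − 1 = 0.8566 and Ki = 0.148/0.8566 = 0.173 mM.

0.173 mM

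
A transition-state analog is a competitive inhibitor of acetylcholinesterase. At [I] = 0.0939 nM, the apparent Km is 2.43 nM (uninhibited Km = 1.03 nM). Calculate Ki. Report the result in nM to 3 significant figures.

Competitive: Km,app = α·Km with α = 1 + [I]/Ki.
α = Km,app/Km = 2.43/1.03 = 2.359.
Since α = 1 + [I]/Ki, [I]/Ki = 2.359 − 1 = 1.359 and Ki = 0.0939/1.359 = 0.0691 nM.

0.0691 nM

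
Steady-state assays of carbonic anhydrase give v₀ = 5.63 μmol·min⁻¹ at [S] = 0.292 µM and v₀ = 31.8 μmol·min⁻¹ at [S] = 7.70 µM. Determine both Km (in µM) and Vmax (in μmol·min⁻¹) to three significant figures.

Km = 1.73 µM; Vmax = 38.9 μmol·min⁻¹

From v = Vmax[S]/(Km+[S]), each point gives Vmax = v(Km+[S])/[S].
Equating: 5.63(Km+0.292)/0.292 = 31.8(Km+7.70)/7.70.
19.28·Km + 5.63 = 4.130·Km + 31.8, so (19.28 − 4.130)·Km = 31.8 − 5.63.
Km = 26.17/15.15 = 1.73 µM; then Vmax = 5.63(1.73+0.292)/0.292 = 38.9 μmol·min⁻¹.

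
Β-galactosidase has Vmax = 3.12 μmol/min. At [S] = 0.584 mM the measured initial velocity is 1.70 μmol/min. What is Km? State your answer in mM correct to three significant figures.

From v = Vmax[S]/(Km+[S]), Km = [S](Vmax − v)/v.
Km = 0.584 × (3.12 − 1.70) / 1.70 = 0.8293/1.70 = 0.488 mM.

0.488 mM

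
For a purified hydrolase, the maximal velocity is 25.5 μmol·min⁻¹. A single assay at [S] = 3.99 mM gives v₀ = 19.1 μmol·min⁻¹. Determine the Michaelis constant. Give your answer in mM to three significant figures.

v/Vmax = 19.1/25.5 = 0.7490 = [S]/(Km+[S]).
So Km + [S] = [S]/0.7490 = 5.327 mM, giving Km = 5.327 − 3.99 = 1.34 mM.

1.34 mM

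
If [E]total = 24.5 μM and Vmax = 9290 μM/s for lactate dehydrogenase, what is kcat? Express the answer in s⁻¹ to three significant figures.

kcat = Vmax/[E]total = 9290 μM/s / 24.5 μM = 379 s⁻¹.

379 s⁻¹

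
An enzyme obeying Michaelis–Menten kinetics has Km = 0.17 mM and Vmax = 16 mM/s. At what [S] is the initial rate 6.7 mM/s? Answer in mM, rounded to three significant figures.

The required fractional saturation is v/Vmax = 6.7/16 = 0.4188.
Then [S]/(Km+[S]) = 0.4188 ⇒ [S] = 0.17 × 0.4188/(1 − 0.4188) = 0.122 mM.

0.122 mM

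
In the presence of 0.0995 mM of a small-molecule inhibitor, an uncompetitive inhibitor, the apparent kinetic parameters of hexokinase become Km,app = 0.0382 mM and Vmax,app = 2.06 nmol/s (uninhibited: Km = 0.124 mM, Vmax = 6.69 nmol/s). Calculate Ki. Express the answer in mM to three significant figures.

Uncompetitive: Vmax,app = Vmax/α (and Km,app = Km/α) with α = 1 + [I]/Ki.
α = Vmax/Vmax,app = 6.69/2.06 = 3.248.
Ki = [I]/(α − 1) = 0.0995/2.248 = 0.0443 mM.

0.0443 mM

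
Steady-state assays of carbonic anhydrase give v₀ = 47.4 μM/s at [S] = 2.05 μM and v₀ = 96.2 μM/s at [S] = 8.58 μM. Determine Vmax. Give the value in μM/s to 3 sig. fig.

In reciprocal form, 1/v = (Km/Vmax)·(1/[S]) + 1/Vmax. The two points give (1/[S], 1/v) = (0.4878, 0.02110) and (0.1166, 0.01040).
Slope = (0.02110 − 0.01040)/(0.4878 − 0.1166) = 0.02883; intercept = 0.02110 − 0.02883×0.4878 = 0.007035.
Vmax = 1/intercept = 142 μM/s; Km = slope × Vmax = 0.02883 × 142 = 4.10 μM.

142 μM/s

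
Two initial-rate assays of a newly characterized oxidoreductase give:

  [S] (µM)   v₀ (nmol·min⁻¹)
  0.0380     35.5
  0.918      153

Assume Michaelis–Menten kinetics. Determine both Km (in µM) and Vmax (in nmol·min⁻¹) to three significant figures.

From v = Vmax[S]/(Km+[S]), each point gives Vmax = v(Km+[S])/[S].
Equating: 35.5(Km+0.0380)/0.0380 = 153(Km+0.918)/0.918.
934.2·Km + 35.5 = 166.7·Km + 153, so (934.2 − 166.7)·Km = 153 − 35.5.
Km = 117.5/767.5 = 0.153 µM; then Vmax = 35.5(0.153+0.0380)/0.0380 = 179 nmol·min⁻¹.

Km = 0.153 µM; Vmax = 179 nmol·min⁻¹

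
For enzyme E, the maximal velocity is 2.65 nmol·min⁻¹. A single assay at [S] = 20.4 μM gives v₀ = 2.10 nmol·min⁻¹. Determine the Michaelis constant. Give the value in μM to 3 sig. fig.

5.34 μM

v/Vmax = 2.10/2.65 = 0.7925 = [S]/(Km+[S]).
So Km + [S] = [S]/0.7925 = 25.74 μM, giving Km = 25.74 − 20.4 = 5.34 μM.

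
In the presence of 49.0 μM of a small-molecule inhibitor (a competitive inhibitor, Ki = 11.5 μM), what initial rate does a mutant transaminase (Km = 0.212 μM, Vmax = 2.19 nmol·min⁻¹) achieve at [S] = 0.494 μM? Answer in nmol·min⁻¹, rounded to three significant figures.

α = 1 + [I]/Ki = 1 + 49.0/11.5 = 5.261.
For a competitive inhibitor, Vmax is unchanged and the apparent Km becomes α·Km: Km,app = 1.12 μM, Vmax,app = 2.19 nmol·min⁻¹.
v = Vmax,app·[S]/(Km,app + [S]) = 2.19 × 0.494/(1.12 + 0.494) = 0.672 nmol·min⁻¹.

0.672 nmol·min⁻¹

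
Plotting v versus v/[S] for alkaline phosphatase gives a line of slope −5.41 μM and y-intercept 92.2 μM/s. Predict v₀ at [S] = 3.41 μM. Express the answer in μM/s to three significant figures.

In the Eadie–Hofstee form v = Vmax − Km·(v/[S]), the slope is −Km and the intercept is Vmax, so Km = 5.41 μM and Vmax = 92.2 μM/s.
v = 92.2 × 3.41/(5.41 + 3.41) = 35.6 μM/s.

35.6 μM/s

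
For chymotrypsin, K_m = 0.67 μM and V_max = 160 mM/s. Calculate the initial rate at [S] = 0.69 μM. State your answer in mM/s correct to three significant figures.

81.2 mM/s

v = Vmax·[S]/(Km + [S]) = 160 × 0.69 / (0.67 + 0.69)
  = 110.4 / 1.360 = 81.2 mM/s.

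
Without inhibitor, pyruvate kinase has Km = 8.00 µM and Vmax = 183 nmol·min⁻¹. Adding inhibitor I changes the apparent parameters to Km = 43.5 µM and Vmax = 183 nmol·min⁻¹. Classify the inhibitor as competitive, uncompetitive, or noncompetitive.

Km increases (8.00 → 43.5 µM) while Vmax is unchanged — the hallmark of competitive inhibition.

competitive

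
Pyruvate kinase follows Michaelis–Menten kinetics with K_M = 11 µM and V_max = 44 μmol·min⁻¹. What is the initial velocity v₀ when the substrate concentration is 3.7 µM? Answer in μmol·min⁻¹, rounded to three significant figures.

v = Vmax·[S]/(Km + [S]) = 44 × 3.7 / (11 + 3.7)
  = 162.8 / 14.70 = 11.1 μmol·min⁻¹.

11.1 μmol·min⁻¹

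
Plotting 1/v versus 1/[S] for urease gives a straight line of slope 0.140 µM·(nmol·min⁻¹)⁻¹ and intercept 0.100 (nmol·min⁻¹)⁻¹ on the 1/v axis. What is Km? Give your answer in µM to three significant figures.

1.40 µM

y-intercept = 1/Vmax ⇒ Vmax = 10.0 nmol·min⁻¹; slope = Km/Vmax ⇒ Km = slope × Vmax.
Km = 0.140 × 10.0 = 1.40 µM.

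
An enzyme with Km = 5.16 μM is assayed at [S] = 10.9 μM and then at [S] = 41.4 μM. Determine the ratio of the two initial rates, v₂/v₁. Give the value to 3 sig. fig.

1.31

The fractional saturations are [S]/(Km+[S]) = 10.9/16.06 = 0.6787 and 41.4/46.56 = 0.8892.
v₂/v₁ is just their ratio: 0.8892/0.6787 = 1.31.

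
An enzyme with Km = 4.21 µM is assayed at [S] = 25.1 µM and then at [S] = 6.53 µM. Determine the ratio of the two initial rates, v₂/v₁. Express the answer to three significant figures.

The fractional saturations are [S]/(Km+[S]) = 25.1/29.31 = 0.8564 and 6.53/10.74 = 0.6080.
v₂/v₁ is just their ratio: 0.6080/0.8564 = 0.710.

0.710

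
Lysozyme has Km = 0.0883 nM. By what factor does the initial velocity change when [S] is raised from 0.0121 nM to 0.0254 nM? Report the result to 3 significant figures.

1.85

Since Vmax cancels, v₂/v₁ = [S]₂(Km+[S]₁) / [S]₁(Km+[S]₂).
= 0.0254×(0.0883+0.0121) / (0.0121×(0.0883+0.0254)) = 0.002550/0.001376 = 1.85.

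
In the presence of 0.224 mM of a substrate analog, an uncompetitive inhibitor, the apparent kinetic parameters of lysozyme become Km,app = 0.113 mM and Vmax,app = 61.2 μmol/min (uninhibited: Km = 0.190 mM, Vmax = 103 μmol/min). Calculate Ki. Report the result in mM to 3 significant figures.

Uncompetitive: Vmax,app = Vmax/α (and Km,app = Km/α) with α = 1 + [I]/Ki.
α = Vmax/Vmax,app = 103/61.2 = 1.683.
Ki = [I]/(α − 1) = 0.224/0.6830 = 0.328 mM.

0.328 mM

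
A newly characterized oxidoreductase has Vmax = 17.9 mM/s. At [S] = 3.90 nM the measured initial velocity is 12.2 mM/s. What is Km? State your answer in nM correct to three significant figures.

v/Vmax = 12.2/17.9 = 0.6816 = [S]/(Km+[S]).
So Km + [S] = [S]/0.6816 = 5.722 nM, giving Km = 5.722 − 3.90 = 1.82 nM.

1.82 nM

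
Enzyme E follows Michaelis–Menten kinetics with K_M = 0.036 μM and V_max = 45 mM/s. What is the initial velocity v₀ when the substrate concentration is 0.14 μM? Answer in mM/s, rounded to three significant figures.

35.8 mM/s

v = Vmax·[S]/(Km + [S]) = 45 × 0.14 / (0.036 + 0.14)
  = 6.300 / 0.1760 = 35.8 mM/s.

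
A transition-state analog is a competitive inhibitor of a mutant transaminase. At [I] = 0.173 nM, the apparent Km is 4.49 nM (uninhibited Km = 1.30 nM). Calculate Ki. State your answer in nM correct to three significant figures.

Competitive: Km,app = α·Km with α = 1 + [I]/Ki.
α = Km,app/Km = 4.49/1.30 = 3.454.
Ki = [I]/(α − 1) = 0.173/2.454 = 0.0705 nM.

0.0705 nM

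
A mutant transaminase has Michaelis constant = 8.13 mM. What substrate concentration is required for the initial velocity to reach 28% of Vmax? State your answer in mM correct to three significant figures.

v/Vmax = [S]/(Km+[S]) = 0.28, so [S] = Km·0.28/(1 − 0.28) = 8.13 × 0.3889.
[S] = 3.16 mM.

3.16 mM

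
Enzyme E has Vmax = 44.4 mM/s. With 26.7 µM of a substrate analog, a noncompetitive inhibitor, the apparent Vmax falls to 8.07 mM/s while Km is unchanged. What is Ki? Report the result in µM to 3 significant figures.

Noncompetitive: Vmax,app = Vmax/α with α = 1 + [I]/Ki.
α = Vmax/Vmax,app = 44.4/8.07 = 5.502.
Ki = [I]/(α − 1) = 26.7/4.502 = 5.93 µM.

5.93 µM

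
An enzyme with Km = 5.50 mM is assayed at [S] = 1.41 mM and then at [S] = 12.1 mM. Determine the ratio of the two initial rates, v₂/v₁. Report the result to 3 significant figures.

3.37

Since Vmax cancels, v₂/v₁ = [S]₂(Km+[S]₁) / [S]₁(Km+[S]₂).
= 12.1×(5.50+1.41) / (1.41×(5.50+12.1)) = 83.61/24.82 = 3.37.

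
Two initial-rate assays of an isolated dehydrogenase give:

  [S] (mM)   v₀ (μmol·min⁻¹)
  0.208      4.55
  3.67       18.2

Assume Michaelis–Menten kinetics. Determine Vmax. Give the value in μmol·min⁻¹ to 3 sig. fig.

In reciprocal form, 1/v = (Km/Vmax)·(1/[S]) + 1/Vmax. The two points give (1/[S], 1/v) = (4.808, 0.2198) and (0.2725, 0.05495).
Slope = (0.2198 − 0.05495)/(4.808 − 0.2725) = 0.03635; intercept = 0.2198 − 0.03635×4.808 = 0.04504.
Vmax = 1/intercept = 22.2 μmol·min⁻¹; Km = slope × Vmax = 0.03635 × 22.2 = 0.807 mM.

22.2 μmol·min⁻¹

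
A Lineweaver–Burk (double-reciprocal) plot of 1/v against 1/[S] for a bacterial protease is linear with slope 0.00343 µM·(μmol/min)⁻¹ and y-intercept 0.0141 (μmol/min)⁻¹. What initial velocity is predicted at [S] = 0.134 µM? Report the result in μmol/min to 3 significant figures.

The y-intercept is 1/Vmax, so Vmax = 1/0.0141 = 70.9 μmol/min.
The slope is Km/Vmax, so Km = 0.00343 × 70.9 = 0.243 µM.
Then v = 70.9 × 0.134/(0.243 + 0.134) = 25.2 μmol/min.

25.2 μmol/min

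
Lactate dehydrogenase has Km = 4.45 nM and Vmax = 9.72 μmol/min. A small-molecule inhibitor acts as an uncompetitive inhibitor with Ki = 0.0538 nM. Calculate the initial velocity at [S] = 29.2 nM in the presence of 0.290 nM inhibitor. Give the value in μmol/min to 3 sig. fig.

1.49 μmol/min

With α = 1 + [I]/Ki = 1 + 0.290/0.0538 = 6.390, the uncompetitive rate law is v = (Vmax/α)·[S] / (Km/α + [S]).
v = (9.72/6.390)×29.2 / (4.45/6.390 + 29.2) = 44.41/29.90 = 1.49 μmol/min.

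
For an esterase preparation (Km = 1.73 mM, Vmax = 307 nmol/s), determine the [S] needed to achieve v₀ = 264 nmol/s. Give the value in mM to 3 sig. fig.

Rearranging v = Vmax[S]/(Km+[S]) gives [S] = Km·v/(Vmax − v).
[S] = 1.73 × 264 / (307 − 264) = 456.7/43.00 = 10.6 mM.

10.6 mM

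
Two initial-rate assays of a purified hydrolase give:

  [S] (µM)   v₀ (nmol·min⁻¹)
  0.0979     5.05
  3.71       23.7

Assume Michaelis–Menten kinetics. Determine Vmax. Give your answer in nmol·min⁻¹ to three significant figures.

From v = Vmax[S]/(Km+[S]), each point gives Vmax = v(Km+[S])/[S].
Equating: 5.05(Km+0.0979)/0.0979 = 23.7(Km+3.71)/3.71.
51.58·Km + 5.05 = 6.388·Km + 23.7, so (51.58 − 6.388)·Km = 23.7 − 5.05.
Km = 18.65/45.20 = 0.413 µM; then Vmax = 5.05(0.413+0.0979)/0.0979 = 26.3 nmol·min⁻¹.

26.3 nmol·min⁻¹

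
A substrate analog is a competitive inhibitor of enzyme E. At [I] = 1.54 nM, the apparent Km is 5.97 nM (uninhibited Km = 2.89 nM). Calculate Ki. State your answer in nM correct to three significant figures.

Competitive: Km,app = α·Km with α = 1 + [I]/Ki.
α = Km,app/Km = 5.97/2.89 = 2.066.
Since α = 1 + [I]/Ki, [I]/Ki = 2.066 − 1 = 1.066 and Ki = 1.54/1.066 = 1.44 nM.

1.44 nM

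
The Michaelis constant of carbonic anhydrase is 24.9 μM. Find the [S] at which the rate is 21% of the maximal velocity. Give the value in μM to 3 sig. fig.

v/Vmax = [S]/(Km+[S]) = 0.21, so [S] = Km·0.21/(1 − 0.21) = 24.9 × 0.2658.
[S] = 6.62 μM.

6.62 μM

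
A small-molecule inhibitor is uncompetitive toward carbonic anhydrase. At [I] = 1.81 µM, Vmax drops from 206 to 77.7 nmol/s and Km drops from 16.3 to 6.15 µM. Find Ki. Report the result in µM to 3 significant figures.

1.10 µM

Uncompetitive: Vmax,app = Vmax/α (and Km,app = Km/α) with α = 1 + [I]/Ki.
α = Vmax/Vmax,app = 206/77.7 = 2.651.
Ki = [I]/(α − 1) = 1.81/1.651 = 1.10 µM.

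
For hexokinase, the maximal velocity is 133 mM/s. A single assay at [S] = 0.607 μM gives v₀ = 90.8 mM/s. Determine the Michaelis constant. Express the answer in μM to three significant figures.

From v = Vmax[S]/(Km+[S]), Km = [S](Vmax − v)/v.
Km = 0.607 × (133 − 90.8) / 90.8 = 25.62/90.8 = 0.282 μM.

0.282 μM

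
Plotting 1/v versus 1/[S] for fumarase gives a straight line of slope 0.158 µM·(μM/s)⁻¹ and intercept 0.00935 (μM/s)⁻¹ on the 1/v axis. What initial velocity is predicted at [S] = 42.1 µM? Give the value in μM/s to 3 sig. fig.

76.3 μM/s

The y-intercept is 1/Vmax, so Vmax = 1/0.00935 = 107 μM/s.
The slope is Km/Vmax, so Km = 0.158 × 107 = 16.9 µM.
Then v = 107 × 42.1/(16.9 + 42.1) = 76.3 μM/s.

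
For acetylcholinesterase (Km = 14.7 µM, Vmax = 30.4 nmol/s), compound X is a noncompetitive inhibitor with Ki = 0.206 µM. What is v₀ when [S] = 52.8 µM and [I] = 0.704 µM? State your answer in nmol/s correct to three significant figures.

With α = 1 + [I]/Ki = 1 + 0.704/0.206 = 4.417, the noncompetitive rate law is v = (Vmax/α)·[S] / (Km + [S]).
v = (30.4/4.417)×52.8 / (14.7 + 52.8) = 363.4/67.50 = 5.38 nmol/s.

5.38 nmol/s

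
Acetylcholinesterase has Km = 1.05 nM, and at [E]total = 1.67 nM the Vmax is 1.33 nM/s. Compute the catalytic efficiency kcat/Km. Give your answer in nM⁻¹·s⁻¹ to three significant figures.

kcat = Vmax/[E]total = 1.33/1.67 = 0.796 s⁻¹.
kcat/Km = 0.796/1.05 = 0.758 nM⁻¹·s⁻¹.

0.758 nM⁻¹·s⁻¹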